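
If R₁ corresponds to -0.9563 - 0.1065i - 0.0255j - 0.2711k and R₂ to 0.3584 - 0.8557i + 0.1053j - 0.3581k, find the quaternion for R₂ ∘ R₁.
-0.5283 + 0.7425i - 0.3037j + 0.2783k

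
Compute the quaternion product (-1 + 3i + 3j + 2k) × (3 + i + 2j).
-12 + 4i + 9j + 9k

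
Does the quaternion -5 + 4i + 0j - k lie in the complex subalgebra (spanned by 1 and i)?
No. The quaternion -5 + 4i - k has j-coefficient y = 0 and k-coefficient z = -1, not both zero, so it does not lie in the complex subalgebra spanned by 1 and i.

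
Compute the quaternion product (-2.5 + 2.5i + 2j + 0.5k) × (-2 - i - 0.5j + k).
8 - 0.25i - 5.75j - 2.75k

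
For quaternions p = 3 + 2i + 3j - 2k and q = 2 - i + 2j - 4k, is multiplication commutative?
No: pq = -6 - 7i + 22j - 9k ≠ -6 + 9i + 2j - 23k = qp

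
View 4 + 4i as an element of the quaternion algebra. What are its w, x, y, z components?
4 + 4i + 0j + 0k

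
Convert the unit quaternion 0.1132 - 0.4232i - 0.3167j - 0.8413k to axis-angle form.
axis = (-0.4259, -0.3187, -0.8467), θ = 167°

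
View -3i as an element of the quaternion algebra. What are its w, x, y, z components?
0 - 3i + 0j + 0k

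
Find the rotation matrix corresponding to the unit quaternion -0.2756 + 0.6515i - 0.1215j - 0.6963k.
[[0.0008, -0.5421, -0.8403], [0.2255, -0.8186, 0.5283], [-0.9742, -0.1899, 0.1216]]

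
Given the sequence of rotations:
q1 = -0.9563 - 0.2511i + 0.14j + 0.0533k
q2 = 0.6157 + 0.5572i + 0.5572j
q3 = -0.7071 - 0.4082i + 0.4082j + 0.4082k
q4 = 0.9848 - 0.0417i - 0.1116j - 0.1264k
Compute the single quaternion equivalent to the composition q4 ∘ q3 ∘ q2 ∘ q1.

q2 · q1 = -0.5269 - 0.6578i - 0.4764j + 0.2507k
q3 · q2 · q1 = 0.1962 + 0.977i - 0.0444j + 0.0706k
q4 · q3 · q2 · q1 = 0.2379 + 0.9405i - 0.1862j + 0.1556k
0.2379 + 0.9405i - 0.1862j + 0.1556k


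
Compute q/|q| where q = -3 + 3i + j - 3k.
-0.5669 + 0.5669i + 0.189j - 0.5669k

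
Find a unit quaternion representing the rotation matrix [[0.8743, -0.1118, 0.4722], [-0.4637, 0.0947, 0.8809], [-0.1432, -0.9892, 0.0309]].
0.7071 - 0.6612i + 0.2176j - 0.1244k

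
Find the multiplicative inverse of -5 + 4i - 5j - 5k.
-0.0549 - 0.044i + 0.0549j + 0.0549k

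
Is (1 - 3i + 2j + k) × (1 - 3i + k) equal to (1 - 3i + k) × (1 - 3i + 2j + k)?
No: pq = -9 - 4i + 2j + 8k ≠ -9 - 8i + 2j - 4k = qp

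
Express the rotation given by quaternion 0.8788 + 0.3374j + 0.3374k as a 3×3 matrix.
[[0.5446, -0.593, 0.593], [0.593, 0.7723, 0.2277], [-0.593, 0.2277, 0.7723]]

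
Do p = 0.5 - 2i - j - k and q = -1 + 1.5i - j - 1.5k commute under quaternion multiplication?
No: pq = 3.25i - 4j + 3.75k ≠ 2.25i + 5j - 3.25k = qp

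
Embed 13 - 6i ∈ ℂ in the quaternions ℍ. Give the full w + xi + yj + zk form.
13 - 6i + 0j + 0k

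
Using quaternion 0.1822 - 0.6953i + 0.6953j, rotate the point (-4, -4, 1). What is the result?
(3.988, 3.988, 1.093)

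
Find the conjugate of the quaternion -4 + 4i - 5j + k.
-4 - 4i + 5j - k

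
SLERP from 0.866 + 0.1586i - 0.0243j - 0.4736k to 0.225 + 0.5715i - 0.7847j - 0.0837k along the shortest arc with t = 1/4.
0.8027 + 0.3165i - 0.2714j - 0.4264k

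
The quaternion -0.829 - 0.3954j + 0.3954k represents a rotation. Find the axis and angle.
axis = (0, -√2/2, √2/2), θ = 292°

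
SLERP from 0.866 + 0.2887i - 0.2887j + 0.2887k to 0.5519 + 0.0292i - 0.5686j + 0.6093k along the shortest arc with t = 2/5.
0.7724 + 0.1924i - 0.4194j + 0.4365k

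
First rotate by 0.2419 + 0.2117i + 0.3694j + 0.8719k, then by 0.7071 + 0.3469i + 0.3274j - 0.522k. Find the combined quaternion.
0.4318 + 0.7119i - 0.0726j + 0.5491k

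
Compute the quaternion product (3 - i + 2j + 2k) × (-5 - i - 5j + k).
-8 + 14i - 26j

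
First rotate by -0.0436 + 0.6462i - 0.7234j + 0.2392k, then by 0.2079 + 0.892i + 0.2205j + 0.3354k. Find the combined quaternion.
-0.5062 + 0.3908i - 0.1566j - 0.7527k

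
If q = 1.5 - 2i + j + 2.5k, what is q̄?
1.5 + 2i - j - 2.5k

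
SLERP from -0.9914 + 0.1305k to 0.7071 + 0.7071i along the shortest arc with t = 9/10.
-0.76 - 0.6497i + 0.0145k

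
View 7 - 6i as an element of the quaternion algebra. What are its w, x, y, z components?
7 - 6i + 0j + 0k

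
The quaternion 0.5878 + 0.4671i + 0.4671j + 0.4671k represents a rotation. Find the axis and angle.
axis = (√3/3, √3/3, √3/3), θ = 108°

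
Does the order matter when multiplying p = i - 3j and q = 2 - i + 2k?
Yes: pq = 1 - 4i - 8j - 3k ≠ 1 + 8i - 4j + 3k = qp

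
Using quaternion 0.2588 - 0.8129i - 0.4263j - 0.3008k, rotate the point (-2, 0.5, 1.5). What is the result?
(-0.084, -0.31, -2.529)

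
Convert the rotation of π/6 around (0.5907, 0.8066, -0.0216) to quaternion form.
0.9659 + 0.1529i + 0.2088j - 0.0056k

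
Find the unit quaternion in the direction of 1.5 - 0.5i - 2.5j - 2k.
0.4201 - 0.14i - 0.7001j - 0.5601k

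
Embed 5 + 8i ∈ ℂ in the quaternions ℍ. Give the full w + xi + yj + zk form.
5 + 8i + 0j + 0k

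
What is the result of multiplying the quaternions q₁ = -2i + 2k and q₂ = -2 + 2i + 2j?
4 + 4j - 8k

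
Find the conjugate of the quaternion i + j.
-i - j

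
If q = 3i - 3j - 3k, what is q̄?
-3i + 3j + 3k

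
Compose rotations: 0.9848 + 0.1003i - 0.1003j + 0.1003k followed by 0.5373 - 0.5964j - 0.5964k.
0.5291 - 0.0657i - 0.701j - 0.4736k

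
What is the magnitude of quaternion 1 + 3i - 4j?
√26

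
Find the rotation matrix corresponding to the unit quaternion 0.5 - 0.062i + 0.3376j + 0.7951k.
[[-0.4923, -0.837, 0.239], [0.7532, -0.2721, 0.5989], [-0.4362, 0.4749, 0.7644]]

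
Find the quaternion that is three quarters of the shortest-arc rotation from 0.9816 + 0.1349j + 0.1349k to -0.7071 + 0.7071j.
0.8485 - 0.5277j + 0.0388k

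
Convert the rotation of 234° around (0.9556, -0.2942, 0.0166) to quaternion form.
-0.454 + 0.8514i - 0.2621j + 0.0148k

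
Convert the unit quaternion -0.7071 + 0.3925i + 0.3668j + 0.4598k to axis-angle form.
axis = (0.5551, 0.5187, 0.6502), θ = 3π/2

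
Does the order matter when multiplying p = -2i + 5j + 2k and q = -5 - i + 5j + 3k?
Yes: pq = -33 + 15i - 21j - 15k ≠ -33 + 5i - 29j - 5k = qp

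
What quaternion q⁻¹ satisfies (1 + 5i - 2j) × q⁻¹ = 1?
0.0333 - 0.1667i + 0.0667j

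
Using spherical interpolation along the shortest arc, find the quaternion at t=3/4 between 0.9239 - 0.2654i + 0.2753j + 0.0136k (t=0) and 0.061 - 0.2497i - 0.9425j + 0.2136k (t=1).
0.2734 + 0.1278i + 0.9352j - 0.185k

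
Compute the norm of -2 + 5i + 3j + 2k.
√42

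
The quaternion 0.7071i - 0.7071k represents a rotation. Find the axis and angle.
axis = (√2/2, 0, -√2/2), θ = π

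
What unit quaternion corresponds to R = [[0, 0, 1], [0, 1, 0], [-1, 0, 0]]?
0.7071 + 0.7071j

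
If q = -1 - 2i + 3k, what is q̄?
-1 + 2i - 3k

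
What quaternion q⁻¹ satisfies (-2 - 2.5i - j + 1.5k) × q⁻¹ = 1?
-0.1481 + 0.1852i + 0.0741j - 0.1111k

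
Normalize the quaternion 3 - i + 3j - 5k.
0.4523 - 0.1508i + 0.4523j - 0.7538k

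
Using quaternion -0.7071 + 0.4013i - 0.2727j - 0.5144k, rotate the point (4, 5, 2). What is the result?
(-3.498, 4.474, -3.57)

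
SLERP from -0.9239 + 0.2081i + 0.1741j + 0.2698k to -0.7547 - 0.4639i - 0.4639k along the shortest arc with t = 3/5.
-0.9538 - 0.2185i + 0.0825j - 0.1892k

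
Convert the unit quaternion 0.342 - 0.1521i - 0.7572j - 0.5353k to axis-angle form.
axis = (-0.1619, -0.8058, -0.5697), θ = 140°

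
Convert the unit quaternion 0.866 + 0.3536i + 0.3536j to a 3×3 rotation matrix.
[[0.7499, 0.2501, 0.6124], [0.2501, 0.7499, -0.6124], [-0.6124, 0.6124, 0.4999]]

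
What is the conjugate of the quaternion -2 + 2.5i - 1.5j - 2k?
-2 - 2.5i + 1.5j + 2k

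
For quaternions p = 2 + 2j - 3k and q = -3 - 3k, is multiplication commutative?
No: pq = -15 - 6i - 6j + 3k ≠ -15 + 6i - 6j + 3k = qp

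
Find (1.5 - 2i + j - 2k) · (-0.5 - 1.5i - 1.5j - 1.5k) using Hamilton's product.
-5.25 - 5.75i - 2.75j + 3.25k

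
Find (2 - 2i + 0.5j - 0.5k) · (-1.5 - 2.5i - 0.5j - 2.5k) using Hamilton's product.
-9 - 3.5i - 5.5j - 2k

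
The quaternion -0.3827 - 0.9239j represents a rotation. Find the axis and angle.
axis = (0, -1, 0), θ = 5π/4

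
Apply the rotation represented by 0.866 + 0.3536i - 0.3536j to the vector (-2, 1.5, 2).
(-3.1, 0.4, 0.694)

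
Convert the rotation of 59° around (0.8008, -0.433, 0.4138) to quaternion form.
0.8704 + 0.3943i - 0.2132j + 0.2038k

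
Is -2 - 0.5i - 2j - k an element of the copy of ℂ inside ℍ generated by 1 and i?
No. The quaternion -2 - 0.5i - 2j - k has j-coefficient y = -2 and k-coefficient z = -1, not both zero, so it does not lie in the complex subalgebra spanned by 1 and i.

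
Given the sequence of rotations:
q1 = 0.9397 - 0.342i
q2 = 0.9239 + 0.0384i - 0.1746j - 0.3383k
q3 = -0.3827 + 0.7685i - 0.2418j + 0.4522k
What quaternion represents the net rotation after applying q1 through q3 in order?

q2 · q1 = 0.8813 - 0.2799i - 0.0484j - 0.3776k
q3 · q2 · q1 = 0.0369 + 0.8976i - 0.031j + 0.4382k
0.0369 + 0.8976i - 0.031j + 0.4382k


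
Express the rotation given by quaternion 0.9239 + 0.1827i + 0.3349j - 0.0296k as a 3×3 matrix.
[[0.7739, 0.1771, 0.608], [0.0677, 0.9315, -0.3574], [-0.6296, 0.3178, 0.7089]]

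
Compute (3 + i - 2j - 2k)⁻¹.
0.1667 - 0.0556i + 0.1111j + 0.1111k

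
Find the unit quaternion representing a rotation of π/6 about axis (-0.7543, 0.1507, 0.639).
0.9659 - 0.1952i + 0.039j + 0.1654k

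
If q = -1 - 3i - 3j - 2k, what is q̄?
-1 + 3i + 3j + 2k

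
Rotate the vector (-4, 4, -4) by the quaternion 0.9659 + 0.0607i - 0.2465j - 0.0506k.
(-1.293, 4.83, -4.796)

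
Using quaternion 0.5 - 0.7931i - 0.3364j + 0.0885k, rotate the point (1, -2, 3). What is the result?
(-1.563, 3.37, 0.448)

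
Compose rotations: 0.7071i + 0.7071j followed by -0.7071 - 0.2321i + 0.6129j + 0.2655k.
-0.2693 - 0.6877i - 0.3123j - 0.5975k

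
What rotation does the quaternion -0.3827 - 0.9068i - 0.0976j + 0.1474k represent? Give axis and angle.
axis = (-0.9815, -0.1056, 0.1595), θ = 5π/4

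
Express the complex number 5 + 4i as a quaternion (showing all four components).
5 + 4i + 0j + 0k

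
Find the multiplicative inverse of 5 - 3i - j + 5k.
0.0833 + 0.05i + 0.0167j - 0.0833k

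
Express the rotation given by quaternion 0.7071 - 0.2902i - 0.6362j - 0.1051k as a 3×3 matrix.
[[0.1684, 0.5179, -0.8387], [0.2206, 0.8095, 0.5441], [0.9607, -0.2767, 0.0221]]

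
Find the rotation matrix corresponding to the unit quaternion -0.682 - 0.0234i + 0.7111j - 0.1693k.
[[-0.0687, -0.2642, -0.962], [0.1976, 0.9416, -0.2727], [0.9779, -0.2089, -0.0124]]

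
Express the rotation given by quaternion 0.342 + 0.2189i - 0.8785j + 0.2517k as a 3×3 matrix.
[[-0.6702, -0.5568, -0.4907], [-0.2124, 0.7775, -0.592], [0.7111, -0.2925, -0.6394]]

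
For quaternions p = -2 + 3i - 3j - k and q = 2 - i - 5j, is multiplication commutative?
No: pq = -16 + 3i + 5j - 20k ≠ -16 + 13i + 3j + 16k = qp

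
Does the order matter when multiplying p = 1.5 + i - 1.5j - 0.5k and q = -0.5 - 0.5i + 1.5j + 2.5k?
Yes: pq = 3.25 - 4.25i + 0.75j + 4.75k ≠ 3.25 + 1.75i + 5.25j + 3.25k = qp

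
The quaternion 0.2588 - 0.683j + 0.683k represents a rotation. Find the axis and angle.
axis = (0, -√2/2, √2/2), θ = 5π/6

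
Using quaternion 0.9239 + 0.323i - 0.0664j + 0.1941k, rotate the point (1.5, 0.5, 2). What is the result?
(1.178, -0.414, 2.223)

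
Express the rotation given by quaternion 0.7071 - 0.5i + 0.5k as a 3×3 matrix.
[[0.5, -0.7071, -0.5], [0.7071, 0, 0.7071], [-0.5, -0.7071, 0.5]]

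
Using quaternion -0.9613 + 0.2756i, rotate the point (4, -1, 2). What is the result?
(4, 0.212, 2.226)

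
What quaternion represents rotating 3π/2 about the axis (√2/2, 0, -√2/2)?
-0.7071 + 0.5i - 0.5k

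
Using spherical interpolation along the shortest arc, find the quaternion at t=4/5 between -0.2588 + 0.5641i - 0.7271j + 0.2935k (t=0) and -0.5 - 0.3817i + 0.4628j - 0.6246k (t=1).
0.3624 + 0.4518i - 0.5577j + 0.5945k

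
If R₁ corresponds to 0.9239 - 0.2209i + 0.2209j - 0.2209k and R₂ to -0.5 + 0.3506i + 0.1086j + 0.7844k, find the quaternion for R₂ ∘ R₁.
-0.2352 + 0.2371i - 0.1059j + 0.9366k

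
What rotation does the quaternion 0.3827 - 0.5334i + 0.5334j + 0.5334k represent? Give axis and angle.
axis = (-√3/3, √3/3, √3/3), θ = 3π/4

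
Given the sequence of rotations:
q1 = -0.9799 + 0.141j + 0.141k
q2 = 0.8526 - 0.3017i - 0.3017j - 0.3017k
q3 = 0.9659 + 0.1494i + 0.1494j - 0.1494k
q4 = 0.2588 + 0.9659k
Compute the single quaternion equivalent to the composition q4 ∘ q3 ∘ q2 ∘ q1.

q2 · q1 = -0.7504 + 0.2956i + 0.4584j + 0.3733k
q3 · q2 · q1 = -0.7817 + 0.2977i + 0.2307j + 0.497k
q4 · q3 · q2 · q1 = -0.6824 - 0.1458i + 0.3473j - 0.6264k
-0.6824 - 0.1458i + 0.3473j - 0.6264k


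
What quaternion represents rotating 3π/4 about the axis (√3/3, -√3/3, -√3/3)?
0.3827 + 0.5334i - 0.5334j - 0.5334k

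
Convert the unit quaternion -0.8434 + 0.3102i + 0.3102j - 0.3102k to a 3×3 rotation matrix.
[[0.6151, -0.3308, -0.7157], [0.7157, 0.6151, 0.3308], [0.3308, -0.7157, 0.6151]]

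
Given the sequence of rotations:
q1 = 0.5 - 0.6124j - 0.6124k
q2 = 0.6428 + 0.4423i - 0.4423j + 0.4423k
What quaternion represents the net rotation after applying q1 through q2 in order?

q2 · q1 = 0.3214 + 0.7629i - 0.3439j - 0.4434k
0.3214 + 0.7629i - 0.3439j - 0.4434k


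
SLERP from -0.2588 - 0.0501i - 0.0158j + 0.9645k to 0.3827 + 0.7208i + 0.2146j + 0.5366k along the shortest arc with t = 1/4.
-0.0963 + 0.1849i + 0.0543j + 0.9765k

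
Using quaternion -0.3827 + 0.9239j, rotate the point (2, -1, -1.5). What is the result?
(-0.354, -1, 2.475)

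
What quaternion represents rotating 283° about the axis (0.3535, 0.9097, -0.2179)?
-0.7826 + 0.2201i + 0.5663j - 0.1356k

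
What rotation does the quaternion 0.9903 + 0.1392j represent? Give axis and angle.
axis = (0, 1, 0), θ = 16°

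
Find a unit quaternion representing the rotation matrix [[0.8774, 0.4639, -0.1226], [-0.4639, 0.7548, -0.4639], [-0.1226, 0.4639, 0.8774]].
0.9367 + 0.2476i - 0.2476k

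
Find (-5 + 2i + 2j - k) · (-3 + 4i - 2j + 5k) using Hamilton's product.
16 - 18i - 10j - 34k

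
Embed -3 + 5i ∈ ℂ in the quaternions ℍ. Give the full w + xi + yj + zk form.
-3 + 5i + 0j + 0k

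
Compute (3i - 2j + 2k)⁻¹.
-0.1765i + 0.1176j - 0.1176k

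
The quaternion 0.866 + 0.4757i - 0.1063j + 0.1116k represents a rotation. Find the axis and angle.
axis = (0.9513, -0.2126, 0.2232), θ = π/3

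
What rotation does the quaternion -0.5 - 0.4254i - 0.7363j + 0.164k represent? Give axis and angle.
axis = (-0.4912, -0.8502, 0.1894), θ = 4π/3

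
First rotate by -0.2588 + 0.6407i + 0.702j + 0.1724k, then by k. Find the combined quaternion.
-0.1724 - 0.702i + 0.6407j - 0.2588k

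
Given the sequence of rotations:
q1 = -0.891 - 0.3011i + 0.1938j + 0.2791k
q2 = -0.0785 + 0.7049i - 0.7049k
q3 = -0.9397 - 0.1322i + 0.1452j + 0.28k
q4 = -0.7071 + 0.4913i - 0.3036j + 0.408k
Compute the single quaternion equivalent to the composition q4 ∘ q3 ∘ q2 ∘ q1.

q2 · q1 = 0.4789 - 0.4678i + 0.0003j + 0.7428k
q3 · q2 · q1 = -0.7199 + 0.4841i + 0.0365j - 0.496k
q4 · q3 · q2 · q1 = 0.4847 - 0.5603i + 0.634j + 0.2219k
0.4847 - 0.5603i + 0.634j + 0.2219k


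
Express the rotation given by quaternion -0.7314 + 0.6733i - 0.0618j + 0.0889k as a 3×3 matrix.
[[0.9766, 0.0468, 0.2101], [-0.2133, 0.0775, 0.9739], [0.0293, -0.9959, 0.0857]]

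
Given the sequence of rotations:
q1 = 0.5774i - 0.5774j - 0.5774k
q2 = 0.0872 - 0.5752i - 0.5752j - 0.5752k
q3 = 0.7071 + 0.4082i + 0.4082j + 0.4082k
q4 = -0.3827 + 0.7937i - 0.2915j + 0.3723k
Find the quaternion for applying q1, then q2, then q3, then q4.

q2 · q1 = -0.3321 + 0.0503i - 0.7146j + 0.6139k
q3 · q2 · q1 = -0.2143 + 0.4423i - 0.8709j - 0.0137k
q4 · q3 · q2 · q1 = -0.5178 - 0.0111i + 0.5713j - 0.6368k
-0.5178 - 0.0111i + 0.5713j - 0.6368k


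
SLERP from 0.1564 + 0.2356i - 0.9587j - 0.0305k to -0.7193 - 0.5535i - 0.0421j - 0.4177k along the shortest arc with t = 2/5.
0.5015 + 0.4723i - 0.6967j + 0.2002k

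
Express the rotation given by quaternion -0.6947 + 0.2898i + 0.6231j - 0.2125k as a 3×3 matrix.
[[0.1332, 0.0659, -0.9889], [0.6564, 0.7417, 0.1378], [0.7426, -0.6675, 0.0555]]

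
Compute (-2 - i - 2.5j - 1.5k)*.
-2 + i + 2.5j + 1.5k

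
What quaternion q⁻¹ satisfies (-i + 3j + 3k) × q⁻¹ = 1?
0.0526i - 0.1579j - 0.1579k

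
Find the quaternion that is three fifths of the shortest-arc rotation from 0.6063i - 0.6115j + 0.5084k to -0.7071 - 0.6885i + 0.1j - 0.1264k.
0.4741 + 0.742i - 0.3498j + 0.3198k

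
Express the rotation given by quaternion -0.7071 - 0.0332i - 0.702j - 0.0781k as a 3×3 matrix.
[[0.0022, -0.0638, 0.998], [0.1571, 0.9856, 0.0627], [-0.9876, 0.1566, 0.0122]]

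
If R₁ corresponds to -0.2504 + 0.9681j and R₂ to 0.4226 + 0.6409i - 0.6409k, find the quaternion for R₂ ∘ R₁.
-0.1058 + 0.46i + 0.4091j + 0.7809k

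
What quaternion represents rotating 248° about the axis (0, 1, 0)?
-0.5592 + 0.829j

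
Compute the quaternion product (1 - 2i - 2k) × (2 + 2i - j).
6 - 4i - 5j - 2k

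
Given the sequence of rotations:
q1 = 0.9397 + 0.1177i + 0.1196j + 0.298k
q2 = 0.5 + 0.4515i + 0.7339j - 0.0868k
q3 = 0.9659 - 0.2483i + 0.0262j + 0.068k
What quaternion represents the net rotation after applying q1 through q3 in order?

q2 · q1 = 0.3548 + 0.7122i + 0.6047j + 0.0351k
q3 · q2 · q1 = 0.5013 + 0.5596i + 0.6505j - 0.1108k
0.5013 + 0.5596i + 0.6505j - 0.1108k


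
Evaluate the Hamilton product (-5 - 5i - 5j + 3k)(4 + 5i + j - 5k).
25 - 23i - 35j + 57k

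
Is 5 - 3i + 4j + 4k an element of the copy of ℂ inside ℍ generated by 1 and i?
No. The quaternion 5 - 3i + 4j + 4k has j-coefficient y = 4 and k-coefficient z = 4, not both zero, so it does not lie in the complex subalgebra spanned by 1 and i.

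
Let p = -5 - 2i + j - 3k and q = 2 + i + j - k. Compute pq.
-12 - 7i - 8j - 4k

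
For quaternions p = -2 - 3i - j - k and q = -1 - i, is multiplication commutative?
No: pq = -1 + 5i + 2j ≠ -1 + 5i + 2k = qp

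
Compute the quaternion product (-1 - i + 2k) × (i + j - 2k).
5 - 3i - j + k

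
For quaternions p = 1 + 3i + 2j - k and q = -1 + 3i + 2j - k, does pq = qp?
Yes: pq = qp = -15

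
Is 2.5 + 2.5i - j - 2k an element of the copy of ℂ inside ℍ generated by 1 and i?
No. The quaternion 2.5 + 2.5i - j - 2k has j-coefficient y = -1 and k-coefficient z = -2, not both zero, so it does not lie in the complex subalgebra spanned by 1 and i.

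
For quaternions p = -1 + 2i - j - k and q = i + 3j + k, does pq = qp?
No: pq = 2 + i - 6j + 6k ≠ 2 - 3i - 8k = qp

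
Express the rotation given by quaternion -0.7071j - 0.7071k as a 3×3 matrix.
[[-1, 0, 0], [0, 0, 1], [0, 1, 0]]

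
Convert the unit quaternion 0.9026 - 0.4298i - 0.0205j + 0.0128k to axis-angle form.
axis = (-0.9984, -0.0476, 0.0297), θ = 51°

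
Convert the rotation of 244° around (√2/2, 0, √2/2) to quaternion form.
-0.5299 + 0.5997i + 0.5997k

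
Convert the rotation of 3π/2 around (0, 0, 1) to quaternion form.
-0.7071 + 0.7071k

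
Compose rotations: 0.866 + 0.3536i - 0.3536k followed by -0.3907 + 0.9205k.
-0.0129 - 0.1382i + 0.3255j + 0.9353k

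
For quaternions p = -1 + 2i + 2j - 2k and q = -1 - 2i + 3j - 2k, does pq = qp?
No: pq = -5 + 2i + 3j + 14k ≠ -5 - 2i - 13j - 6k = qp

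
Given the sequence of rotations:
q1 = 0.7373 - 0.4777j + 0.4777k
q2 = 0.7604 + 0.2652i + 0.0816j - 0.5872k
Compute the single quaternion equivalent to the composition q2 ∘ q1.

q2 · q1 = 0.8801 - 0.046i - 0.4298j - 0.1964k
0.8801 - 0.046i - 0.4298j - 0.1964k


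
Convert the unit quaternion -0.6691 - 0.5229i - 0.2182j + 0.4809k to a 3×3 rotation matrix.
[[0.4422, 0.8717, -0.2109], [-0.4153, -0.0094, -0.9096], [-0.7949, 0.4899, 0.3579]]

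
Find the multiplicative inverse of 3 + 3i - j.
0.1579 - 0.1579i + 0.0526j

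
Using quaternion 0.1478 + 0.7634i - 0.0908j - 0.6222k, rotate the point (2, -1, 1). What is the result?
(-0.604, 0.182, -2.367)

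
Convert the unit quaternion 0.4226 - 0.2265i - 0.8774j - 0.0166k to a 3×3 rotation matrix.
[[-0.5402, 0.4115, -0.7341], [0.3834, 0.8968, 0.2206], [0.7491, -0.1623, -0.6423]]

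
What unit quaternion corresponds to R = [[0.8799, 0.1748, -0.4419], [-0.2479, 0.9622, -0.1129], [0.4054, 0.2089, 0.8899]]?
0.9659 + 0.0833i - 0.2193j - 0.1094k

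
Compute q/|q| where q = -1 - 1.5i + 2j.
-0.3714 - 0.5571i + 0.7428j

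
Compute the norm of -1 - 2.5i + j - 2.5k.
3.808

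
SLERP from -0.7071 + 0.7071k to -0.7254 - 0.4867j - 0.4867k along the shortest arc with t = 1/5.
-0.8496 - 0.1366j + 0.5095k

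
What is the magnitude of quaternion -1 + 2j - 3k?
√14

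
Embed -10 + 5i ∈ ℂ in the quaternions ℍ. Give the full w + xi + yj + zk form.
-10 + 5i + 0j + 0k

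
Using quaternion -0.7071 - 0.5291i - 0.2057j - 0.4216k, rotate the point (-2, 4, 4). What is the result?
(0.314, -3.589, 4.798)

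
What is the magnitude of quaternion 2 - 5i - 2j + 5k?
√58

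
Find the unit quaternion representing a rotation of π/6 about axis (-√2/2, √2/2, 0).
0.9659 - 0.183i + 0.183j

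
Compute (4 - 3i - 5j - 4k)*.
4 + 3i + 5j + 4k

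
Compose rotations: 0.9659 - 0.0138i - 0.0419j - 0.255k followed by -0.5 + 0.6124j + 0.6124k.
-0.3011 - 0.1236i + 0.604j + 0.7275k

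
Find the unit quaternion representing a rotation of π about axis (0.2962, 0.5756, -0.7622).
0.2962i + 0.5756j - 0.7622k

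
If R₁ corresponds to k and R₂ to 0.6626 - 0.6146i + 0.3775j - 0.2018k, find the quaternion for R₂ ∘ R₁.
0.2018 + 0.3775i + 0.6146j + 0.6626k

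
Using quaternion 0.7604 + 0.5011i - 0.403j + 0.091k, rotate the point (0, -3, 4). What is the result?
(-0.46, -4.785, -1.374)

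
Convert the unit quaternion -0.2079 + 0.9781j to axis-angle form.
axis = (0, 1, 0), θ = 204°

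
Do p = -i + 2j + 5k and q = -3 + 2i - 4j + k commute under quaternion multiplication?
No: pq = 5 + 25i + 5j - 15k ≠ 5 - 19i - 17j - 15k = qp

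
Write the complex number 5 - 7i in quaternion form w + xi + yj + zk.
5 - 7i + 0j + 0k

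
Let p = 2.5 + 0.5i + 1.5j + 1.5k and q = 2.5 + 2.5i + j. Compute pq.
3.5 + 6i + 10j + 0.5k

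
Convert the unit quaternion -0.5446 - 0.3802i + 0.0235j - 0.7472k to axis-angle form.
axis = (-0.4533, 0.028, -0.8909), θ = 246°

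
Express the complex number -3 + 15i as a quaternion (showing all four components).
-3 + 15i + 0j + 0k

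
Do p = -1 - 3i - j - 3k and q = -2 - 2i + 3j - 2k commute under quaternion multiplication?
No: pq = -7 + 19i - j - 3k ≠ -7 - 3i - j + 19k = qp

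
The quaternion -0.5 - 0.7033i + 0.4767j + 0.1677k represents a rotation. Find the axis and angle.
axis = (-0.8121, 0.5504, 0.1936), θ = 4π/3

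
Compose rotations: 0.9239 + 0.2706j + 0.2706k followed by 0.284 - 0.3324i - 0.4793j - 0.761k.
0.598 - 0.2309i - 0.276j - 0.7162k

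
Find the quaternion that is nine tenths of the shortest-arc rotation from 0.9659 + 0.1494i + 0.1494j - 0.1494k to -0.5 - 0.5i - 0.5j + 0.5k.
0.5664 + 0.4758i + 0.4758j - 0.4758k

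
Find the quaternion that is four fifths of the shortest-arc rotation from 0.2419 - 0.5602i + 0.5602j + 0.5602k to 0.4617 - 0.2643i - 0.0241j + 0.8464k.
0.4363 - 0.3426i + 0.1033j + 0.8256k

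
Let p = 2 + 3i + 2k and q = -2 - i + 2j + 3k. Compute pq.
-7 - 12i - 7j + 8k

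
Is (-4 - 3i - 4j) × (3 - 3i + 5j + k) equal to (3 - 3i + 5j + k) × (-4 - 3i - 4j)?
No: pq = -1 - i - 29j - 31k ≠ -1 + 7i - 35j + 23k = qp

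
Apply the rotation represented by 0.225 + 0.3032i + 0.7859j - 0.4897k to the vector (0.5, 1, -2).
(0.226, 2.277, -0.12)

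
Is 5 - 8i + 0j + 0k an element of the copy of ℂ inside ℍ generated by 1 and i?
Yes. The quaternion 5 - 8i has j- and k-coefficients y = z = 0, so it lies in the complex subalgebra spanned by 1 and i.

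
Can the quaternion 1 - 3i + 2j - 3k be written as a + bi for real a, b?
No. The quaternion 1 - 3i + 2j - 3k has j-coefficient y = 2 and k-coefficient z = -3, not both zero, so it does not lie in the complex subalgebra spanned by 1 and i.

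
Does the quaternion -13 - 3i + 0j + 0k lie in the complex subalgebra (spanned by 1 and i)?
Yes. The quaternion -13 - 3i has j- and k-coefficients y = z = 0, so it lies in the complex subalgebra spanned by 1 and i.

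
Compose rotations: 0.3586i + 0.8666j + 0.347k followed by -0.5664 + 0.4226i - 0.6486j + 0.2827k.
0.3124 - 0.6732i - 0.5361j + 0.4023k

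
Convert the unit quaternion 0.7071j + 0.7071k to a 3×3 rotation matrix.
[[-1, 0, 0], [0, 0, 1], [0, 1, 0]]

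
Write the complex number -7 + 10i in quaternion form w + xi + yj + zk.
-7 + 10i + 0j + 0k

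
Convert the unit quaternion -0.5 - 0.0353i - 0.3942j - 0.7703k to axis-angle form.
axis = (-0.0408, -0.4552, -0.8895), θ = 4π/3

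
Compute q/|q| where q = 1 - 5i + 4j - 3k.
0.14 - 0.7001i + 0.5601j - 0.4201k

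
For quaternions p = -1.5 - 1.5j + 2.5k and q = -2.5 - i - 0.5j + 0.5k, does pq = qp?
No: pq = 1.75 + 2i + 2j - 8.5k ≠ 1.75 + i + 7j - 5.5k = qp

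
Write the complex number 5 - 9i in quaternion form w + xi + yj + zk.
5 - 9i + 0j + 0k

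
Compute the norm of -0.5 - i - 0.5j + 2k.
2.345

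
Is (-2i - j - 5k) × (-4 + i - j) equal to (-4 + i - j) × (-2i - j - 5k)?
No: pq = 1 + 3i - j + 23k ≠ 1 + 13i + 9j + 17k = qp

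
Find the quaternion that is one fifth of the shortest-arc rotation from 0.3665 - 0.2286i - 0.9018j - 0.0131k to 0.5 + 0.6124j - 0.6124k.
0.1946 - 0.201i - 0.9491j + 0.1448k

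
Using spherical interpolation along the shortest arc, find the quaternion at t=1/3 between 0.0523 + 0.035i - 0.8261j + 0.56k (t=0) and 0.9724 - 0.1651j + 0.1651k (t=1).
0.4626 + 0.0276i - 0.7226j + 0.5129k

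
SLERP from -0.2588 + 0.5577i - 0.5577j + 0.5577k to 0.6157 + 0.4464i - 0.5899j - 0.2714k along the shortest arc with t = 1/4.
-0.0183 + 0.627i - 0.6746j + 0.3891k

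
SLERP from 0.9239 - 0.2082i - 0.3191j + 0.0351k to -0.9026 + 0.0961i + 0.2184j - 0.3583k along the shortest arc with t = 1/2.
0.9282 - 0.1546i - 0.2731j + 0.1999k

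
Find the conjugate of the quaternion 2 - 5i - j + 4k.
2 + 5i + j - 4k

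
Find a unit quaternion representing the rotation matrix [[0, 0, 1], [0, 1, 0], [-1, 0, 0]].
0.7071 + 0.7071j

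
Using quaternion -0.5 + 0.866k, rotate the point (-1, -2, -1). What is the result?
(-1.232, 1.866, -1)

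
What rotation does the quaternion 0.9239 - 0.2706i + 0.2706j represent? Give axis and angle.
axis = (-√2/2, √2/2, 0), θ = π/4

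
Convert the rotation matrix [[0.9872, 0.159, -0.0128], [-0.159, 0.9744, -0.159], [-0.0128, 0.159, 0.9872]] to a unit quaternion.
0.9936 + 0.08i - 0.08k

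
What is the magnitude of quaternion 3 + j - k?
√11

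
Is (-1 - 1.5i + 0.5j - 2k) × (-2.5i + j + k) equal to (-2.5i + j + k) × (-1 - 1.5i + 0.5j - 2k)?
No: pq = -2.25 + 5i + 5.5j - 1.25k ≠ -2.25 - 7.5j - 0.75k = qp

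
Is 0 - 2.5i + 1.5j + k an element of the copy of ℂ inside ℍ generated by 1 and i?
No. The quaternion -2.5i + 1.5j + k has j-coefficient y = 1.5 and k-coefficient z = 1, not both zero, so it does not lie in the complex subalgebra spanned by 1 and i.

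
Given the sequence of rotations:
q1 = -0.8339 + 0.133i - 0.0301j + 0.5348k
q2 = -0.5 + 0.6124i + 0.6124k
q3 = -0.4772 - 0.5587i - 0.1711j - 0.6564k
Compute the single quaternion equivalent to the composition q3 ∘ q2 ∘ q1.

q2 · q1 = 0.008 - 0.5587i - 0.231j - 0.7965k
q3 · q2 · q1 = -0.8783 + 0.2468i + 0.0306j + 0.4083k
-0.8783 + 0.2468i + 0.0306j + 0.4083k


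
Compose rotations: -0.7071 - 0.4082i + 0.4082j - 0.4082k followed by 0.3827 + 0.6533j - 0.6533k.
-0.804 - 0.1562i - 0.0391j + 0.5724k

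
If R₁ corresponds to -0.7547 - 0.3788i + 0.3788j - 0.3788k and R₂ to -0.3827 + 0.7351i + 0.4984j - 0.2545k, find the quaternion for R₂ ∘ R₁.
0.2821 - 0.5022i - 0.1462j + 0.8043k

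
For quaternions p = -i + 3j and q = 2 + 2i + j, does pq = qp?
No: pq = -1 - 2i + 6j - 7k ≠ -1 - 2i + 6j + 7k = qp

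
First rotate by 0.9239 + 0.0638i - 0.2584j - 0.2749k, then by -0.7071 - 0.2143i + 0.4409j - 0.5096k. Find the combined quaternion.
-0.6658 - 0.496i + 0.4986j - 0.2492k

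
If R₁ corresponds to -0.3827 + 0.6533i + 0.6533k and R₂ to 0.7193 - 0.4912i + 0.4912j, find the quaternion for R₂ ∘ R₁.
0.0456 + 0.9788i + 0.1329j + 0.149k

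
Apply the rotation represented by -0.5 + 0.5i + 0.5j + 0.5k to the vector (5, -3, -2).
(-3, -2, 5)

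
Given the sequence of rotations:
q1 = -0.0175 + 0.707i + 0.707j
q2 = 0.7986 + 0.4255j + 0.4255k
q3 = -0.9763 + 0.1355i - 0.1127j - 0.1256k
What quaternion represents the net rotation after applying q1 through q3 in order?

q2 · q1 = -0.3148 + 0.2638i + 0.858j - 0.3083k
q3 · q2 · q1 = 0.3296 - 0.1577i - 0.7935j + 0.4865k
0.3296 - 0.1577i - 0.7935j + 0.4865k


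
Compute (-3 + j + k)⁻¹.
-0.2727 - 0.0909j - 0.0909k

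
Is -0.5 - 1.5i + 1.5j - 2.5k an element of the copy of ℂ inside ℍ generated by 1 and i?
No. The quaternion -0.5 - 1.5i + 1.5j - 2.5k has j-coefficient y = 1.5 and k-coefficient z = -2.5, not both zero, so it does not lie in the complex subalgebra spanned by 1 and i.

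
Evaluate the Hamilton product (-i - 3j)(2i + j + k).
5 - 3i + j + 5k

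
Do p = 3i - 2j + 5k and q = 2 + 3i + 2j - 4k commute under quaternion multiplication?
No: pq = 15 + 4i + 23j + 22k ≠ 15 + 8i - 31j - 2k = qp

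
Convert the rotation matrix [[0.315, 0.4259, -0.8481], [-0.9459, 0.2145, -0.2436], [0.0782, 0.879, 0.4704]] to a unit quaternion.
0.7071 + 0.3969i - 0.3275j - 0.485k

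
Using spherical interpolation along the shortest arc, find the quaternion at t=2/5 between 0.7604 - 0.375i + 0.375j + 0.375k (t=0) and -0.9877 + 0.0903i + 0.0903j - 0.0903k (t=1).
0.9 - 0.2747i + 0.1977j + 0.2747k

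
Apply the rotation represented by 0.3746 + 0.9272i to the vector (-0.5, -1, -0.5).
(-0.5, 1.067, -0.335)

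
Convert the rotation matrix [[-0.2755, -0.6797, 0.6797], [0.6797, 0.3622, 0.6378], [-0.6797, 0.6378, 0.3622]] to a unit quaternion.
0.6019 + 0.5647j + 0.5647k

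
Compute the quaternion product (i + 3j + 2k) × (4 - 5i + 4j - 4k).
1 - 16i + 6j + 27k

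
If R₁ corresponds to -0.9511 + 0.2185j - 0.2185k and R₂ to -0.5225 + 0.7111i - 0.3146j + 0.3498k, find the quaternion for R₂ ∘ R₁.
0.6421 - 0.684i + 0.3404j - 0.0632k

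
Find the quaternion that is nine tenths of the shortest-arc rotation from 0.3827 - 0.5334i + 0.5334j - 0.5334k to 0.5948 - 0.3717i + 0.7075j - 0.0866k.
0.581 - 0.394i + 0.6993j - 0.1349k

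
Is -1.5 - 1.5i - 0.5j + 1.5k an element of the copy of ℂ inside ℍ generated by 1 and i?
No. The quaternion -1.5 - 1.5i - 0.5j + 1.5k has j-coefficient y = -0.5 and k-coefficient z = 1.5, not both zero, so it does not lie in the complex subalgebra spanned by 1 and i.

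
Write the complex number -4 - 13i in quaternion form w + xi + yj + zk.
-4 - 13i + 0j + 0k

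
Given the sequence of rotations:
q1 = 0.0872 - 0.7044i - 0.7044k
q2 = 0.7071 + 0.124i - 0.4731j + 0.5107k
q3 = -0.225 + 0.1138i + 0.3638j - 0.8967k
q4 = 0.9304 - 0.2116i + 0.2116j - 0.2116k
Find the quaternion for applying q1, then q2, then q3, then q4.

q2 · q1 = 0.5087 - 0.154i - 0.3136j - 0.7868k
q3 · q2 · q1 = -0.6884 - 0.4749i + 0.4833j - 0.2588k
q4 · q3 · q2 · q1 = -0.898 - 0.2487i + 0.3497j - 0.0969k
-0.898 - 0.2487i + 0.3497j - 0.0969k


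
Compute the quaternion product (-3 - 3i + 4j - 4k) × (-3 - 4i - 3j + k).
13 + 13i + 16j + 34k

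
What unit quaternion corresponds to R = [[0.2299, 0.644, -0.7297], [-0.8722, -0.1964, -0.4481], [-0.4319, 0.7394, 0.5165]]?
0.6225 + 0.4769i - 0.1196j - 0.6089k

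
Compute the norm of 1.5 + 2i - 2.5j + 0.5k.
3.571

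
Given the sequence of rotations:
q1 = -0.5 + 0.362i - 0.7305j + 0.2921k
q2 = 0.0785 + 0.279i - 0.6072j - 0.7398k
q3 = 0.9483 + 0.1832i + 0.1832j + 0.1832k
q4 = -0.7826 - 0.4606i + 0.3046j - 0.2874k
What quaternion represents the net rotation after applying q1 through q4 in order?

q2 · q1 = -0.3677 - 0.8289i - 0.103j + 0.4088k
q3 · q2 · q1 = -0.2529 - 0.7596i - 0.3918j + 0.4533k
q4 · q3 · q2 · q1 = 0.0977 + 0.7364i + 0.6567j + 0.1298k
0.0977 + 0.7364i + 0.6567j + 0.1298k


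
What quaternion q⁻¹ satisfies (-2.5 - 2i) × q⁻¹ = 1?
-0.2439 + 0.1951i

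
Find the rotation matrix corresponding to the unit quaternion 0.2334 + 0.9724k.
[[-0.8911, -0.4539, 0], [0.4539, -0.8911, 0], [0, 0, 1]]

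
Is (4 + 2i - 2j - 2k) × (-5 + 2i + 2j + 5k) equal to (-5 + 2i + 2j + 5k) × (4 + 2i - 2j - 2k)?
No: pq = -10 - 8i + 4j + 38k ≠ -10 + 4i + 32j + 22k = qp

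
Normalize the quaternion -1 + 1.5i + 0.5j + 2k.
-0.3651 + 0.5477i + 0.1826j + 0.7303k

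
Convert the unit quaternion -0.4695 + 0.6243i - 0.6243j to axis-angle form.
axis = (√2/2, -√2/2, 0), θ = 236°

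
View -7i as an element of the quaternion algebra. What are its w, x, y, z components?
0 - 7i + 0j + 0k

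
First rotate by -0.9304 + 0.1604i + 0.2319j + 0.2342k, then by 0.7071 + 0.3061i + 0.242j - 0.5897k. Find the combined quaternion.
-0.625 + 0.0221i - 0.2275j + 0.7464k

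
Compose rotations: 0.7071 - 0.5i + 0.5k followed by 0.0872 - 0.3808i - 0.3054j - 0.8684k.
0.3055 - 0.4656i + 0.4087j - 0.7231k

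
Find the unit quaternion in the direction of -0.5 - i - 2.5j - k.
-0.1715 - 0.343i - 0.8575j - 0.343k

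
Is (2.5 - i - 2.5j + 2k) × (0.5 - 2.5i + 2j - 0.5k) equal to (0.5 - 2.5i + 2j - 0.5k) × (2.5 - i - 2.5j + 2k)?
No: pq = 4.75 - 9.5i - 1.75j - 8.5k ≠ 4.75 - 4i + 9.25j + 8k = qp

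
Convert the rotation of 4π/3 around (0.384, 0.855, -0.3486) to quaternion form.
-0.5 + 0.3326i + 0.7405j - 0.3019k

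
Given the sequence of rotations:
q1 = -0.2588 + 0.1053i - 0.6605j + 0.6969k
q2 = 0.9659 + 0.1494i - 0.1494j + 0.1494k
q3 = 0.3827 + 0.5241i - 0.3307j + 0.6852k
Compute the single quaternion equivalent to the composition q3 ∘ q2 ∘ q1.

q2 · q1 = -0.4685 + 0.0576i - 0.6877j + 0.5515k
q3 · q2 · q1 = -0.8148 + 0.0653i - 0.3578j - 0.4513k
-0.8148 + 0.0653i - 0.3578j - 0.4513k


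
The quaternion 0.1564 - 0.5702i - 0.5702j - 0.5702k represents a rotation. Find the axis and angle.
axis = (-√3/3, -√3/3, -√3/3), θ = 162°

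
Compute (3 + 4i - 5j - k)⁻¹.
0.0588 - 0.0784i + 0.098j + 0.0196k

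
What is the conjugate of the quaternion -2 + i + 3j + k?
-2 - i - 3j - k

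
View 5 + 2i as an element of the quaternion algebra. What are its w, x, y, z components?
5 + 2i + 0j + 0k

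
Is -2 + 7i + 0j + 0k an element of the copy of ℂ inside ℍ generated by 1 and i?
Yes. The quaternion -2 + 7i has j- and k-coefficients y = z = 0, so it lies in the complex subalgebra spanned by 1 and i.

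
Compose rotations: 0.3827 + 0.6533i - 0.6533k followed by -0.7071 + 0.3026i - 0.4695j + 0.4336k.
-0.185 - 0.0394i + 0.3013j + 0.9346k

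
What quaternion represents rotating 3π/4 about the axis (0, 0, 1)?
0.3827 + 0.9239k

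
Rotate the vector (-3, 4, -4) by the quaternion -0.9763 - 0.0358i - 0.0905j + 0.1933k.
(-1.842, 5.223, -3.213)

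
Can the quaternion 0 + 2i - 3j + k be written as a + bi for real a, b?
No. The quaternion 2i - 3j + k has j-coefficient y = -3 and k-coefficient z = 1, not both zero, so it does not lie in the complex subalgebra spanned by 1 and i.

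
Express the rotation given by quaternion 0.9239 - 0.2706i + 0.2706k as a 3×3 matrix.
[[0.8536, -0.5, -0.1464], [0.5, 0.7071, 0.5], [-0.1464, -0.5, 0.8536]]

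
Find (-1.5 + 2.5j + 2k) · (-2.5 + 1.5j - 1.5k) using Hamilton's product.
3 - 6.75i - 8.5j - 2.75k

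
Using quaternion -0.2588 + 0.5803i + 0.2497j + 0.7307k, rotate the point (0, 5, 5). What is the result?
(6.934, -0.38, 1.332)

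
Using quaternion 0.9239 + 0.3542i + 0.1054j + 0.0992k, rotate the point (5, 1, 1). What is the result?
(4.947, 1.386, 0.78)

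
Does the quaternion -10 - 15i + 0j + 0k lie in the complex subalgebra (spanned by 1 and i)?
Yes. The quaternion -10 - 15i has j- and k-coefficients y = z = 0, so it lies in the complex subalgebra spanned by 1 and i.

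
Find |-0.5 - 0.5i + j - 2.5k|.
2.784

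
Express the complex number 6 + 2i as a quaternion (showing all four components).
6 + 2i + 0j + 0k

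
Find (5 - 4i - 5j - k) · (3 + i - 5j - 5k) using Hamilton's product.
-11 + 13i - 61j - 3k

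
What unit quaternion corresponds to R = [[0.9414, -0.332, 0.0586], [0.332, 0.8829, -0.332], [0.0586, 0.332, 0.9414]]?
0.9703 + 0.1711i + 0.1711k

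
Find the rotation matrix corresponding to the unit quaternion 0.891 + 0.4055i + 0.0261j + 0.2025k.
[[0.9166, -0.3397, 0.2107], [0.382, 0.5891, -0.712], [0.1177, 0.7332, 0.6698]]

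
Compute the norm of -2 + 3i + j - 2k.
√18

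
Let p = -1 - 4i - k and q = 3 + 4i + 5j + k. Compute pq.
14 - 11i - 5j - 24k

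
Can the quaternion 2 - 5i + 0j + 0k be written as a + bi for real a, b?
Yes. The quaternion 2 - 5i has j- and k-coefficients y = z = 0, so it lies in the complex subalgebra spanned by 1 and i.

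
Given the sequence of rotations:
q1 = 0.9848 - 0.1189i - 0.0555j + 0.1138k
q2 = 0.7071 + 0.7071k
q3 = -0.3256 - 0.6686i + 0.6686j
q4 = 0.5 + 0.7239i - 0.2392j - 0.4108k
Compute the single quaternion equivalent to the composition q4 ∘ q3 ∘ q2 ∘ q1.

q2 · q1 = 0.6159 - 0.0448i - 0.1233j + 0.7768k
q3 · q2 · q1 = -0.1481 + 0.1222i + 0.9713j - 0.1405k
q4 · q3 · q2 · q1 = 0.0121 + 0.3865i + 0.5726j + 0.7229k
0.0121 + 0.3865i + 0.5726j + 0.7229k


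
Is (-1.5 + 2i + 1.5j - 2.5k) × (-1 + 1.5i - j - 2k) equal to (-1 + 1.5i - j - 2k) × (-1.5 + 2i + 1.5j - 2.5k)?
No: pq = -5 - 9.75i + 0.25j + 1.25k ≠ -5 + 1.25i - 0.25j + 9.75k = qp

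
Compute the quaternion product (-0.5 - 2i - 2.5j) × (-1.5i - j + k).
-5.5 - 1.75i + 2.5j - 2.25k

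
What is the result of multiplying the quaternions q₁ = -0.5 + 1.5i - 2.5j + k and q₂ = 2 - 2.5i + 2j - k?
8.75 + 4.75i - 7j - 0.75k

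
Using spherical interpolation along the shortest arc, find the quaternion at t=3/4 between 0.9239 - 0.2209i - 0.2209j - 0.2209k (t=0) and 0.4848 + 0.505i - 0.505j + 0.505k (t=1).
0.7062 + 0.356i - 0.4978j + 0.356k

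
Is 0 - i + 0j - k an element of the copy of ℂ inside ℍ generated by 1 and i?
No. The quaternion -i - k has j-coefficient y = 0 and k-coefficient z = -1, not both zero, so it does not lie in the complex subalgebra spanned by 1 and i.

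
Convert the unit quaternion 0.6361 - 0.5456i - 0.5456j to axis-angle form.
axis = (-√2/2, -√2/2, 0), θ = 101°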